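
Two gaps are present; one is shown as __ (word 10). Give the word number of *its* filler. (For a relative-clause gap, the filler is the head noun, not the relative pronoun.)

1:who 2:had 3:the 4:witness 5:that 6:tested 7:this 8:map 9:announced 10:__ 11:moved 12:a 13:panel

The marked gap is the subject of "moved".
Its filler is the fronted wh-phrase "who", at word 1.
(The other dependency links word 4 to a gap after word 5.)

1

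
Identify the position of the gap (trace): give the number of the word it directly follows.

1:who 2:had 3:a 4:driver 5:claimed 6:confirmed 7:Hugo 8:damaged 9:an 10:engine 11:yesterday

5

The displaced element is "who" (word 1).
It is linked across 1 clause boundary (Ø).
It functions as the subject of "confirmed", so the gap sits immediately after word 5 ("claimed").
Base order: A driver had claimed that who confirmed Hugo damaged an engine yesterday.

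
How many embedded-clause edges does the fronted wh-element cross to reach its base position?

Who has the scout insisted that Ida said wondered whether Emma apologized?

2

"who" is extracted from the subject of "wondered".
Boundaries crossed, outermost first: [that], [Ø] — 2 in total.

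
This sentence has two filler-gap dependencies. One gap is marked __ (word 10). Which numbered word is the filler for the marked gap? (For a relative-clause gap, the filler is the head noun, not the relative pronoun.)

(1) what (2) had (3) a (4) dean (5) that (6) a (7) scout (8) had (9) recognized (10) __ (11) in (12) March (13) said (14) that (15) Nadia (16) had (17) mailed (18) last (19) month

The marked gap is inside the relative clause, the direct object of "recognized".
Its filler is the head noun "dean" (via "that"), at word 4.
(The other dependency links word 1 to a gap after word 17.)

4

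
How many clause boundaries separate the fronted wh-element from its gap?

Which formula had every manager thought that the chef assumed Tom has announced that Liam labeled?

3

"which formula" is extracted from the object of "labeled".
Boundaries crossed, outermost first: [that], [Ø], [that] — 3 in total.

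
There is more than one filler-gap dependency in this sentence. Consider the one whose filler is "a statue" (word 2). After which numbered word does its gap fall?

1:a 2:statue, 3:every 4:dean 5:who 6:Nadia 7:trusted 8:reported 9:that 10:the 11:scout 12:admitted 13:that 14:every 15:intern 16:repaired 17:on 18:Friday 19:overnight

The displaced element is "a statue" (word 2).
It is linked across 2 clause boundaries (that → that).
It functions as the direct object of "repaired", so the gap sits immediately after word 16 ("repaired").
Base order: Every dean who Nadia trusted reported that the scout admitted that every intern repaired a statue on Friday overnight.

16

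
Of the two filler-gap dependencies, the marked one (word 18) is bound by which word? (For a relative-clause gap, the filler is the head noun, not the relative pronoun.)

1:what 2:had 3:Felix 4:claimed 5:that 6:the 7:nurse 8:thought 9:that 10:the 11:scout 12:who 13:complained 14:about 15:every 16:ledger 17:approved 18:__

1

The marked gap is the direct object of "approved".
Its filler is the fronted wh-phrase "what", at word 1.
(The other dependency links word 11 to a gap after word 12.)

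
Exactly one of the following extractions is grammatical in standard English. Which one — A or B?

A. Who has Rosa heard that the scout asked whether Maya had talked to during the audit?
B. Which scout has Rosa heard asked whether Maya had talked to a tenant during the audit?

In A, the wh-phrase is extracted from inside a wh-island (introduced by "whether"), which blocks movement.
In B, the extraction path crosses only that-complement boundaries, which are transparent.
So B is grammatical.

B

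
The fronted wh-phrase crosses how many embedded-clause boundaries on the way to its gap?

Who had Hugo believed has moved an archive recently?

"who" is extracted from the subject of "moved".
Boundaries crossed, outermost first: [Ø] — 1 in total.

1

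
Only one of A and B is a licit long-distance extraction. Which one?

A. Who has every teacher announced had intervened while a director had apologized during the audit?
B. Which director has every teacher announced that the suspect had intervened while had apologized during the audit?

A

In B, the wh-phrase is extracted from inside an adjunct island (introduced by "while"), which blocks movement.
In A, the extraction path crosses only that-complement boundaries, which are transparent.
So A is grammatical.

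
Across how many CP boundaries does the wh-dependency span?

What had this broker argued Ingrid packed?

1

"what" is extracted from the object of "packed".
Boundaries crossed, outermost first: [Ø] — 1 in total.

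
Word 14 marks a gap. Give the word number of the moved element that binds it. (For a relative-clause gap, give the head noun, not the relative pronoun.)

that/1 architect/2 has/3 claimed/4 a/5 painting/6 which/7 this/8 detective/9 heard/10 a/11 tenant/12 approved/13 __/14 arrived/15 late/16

6

The gap at 14 is the object of "approved", inside a relative clause.
The relative pronoun is "which" (word 7); it is bound by the head noun immediately before it.
Its filler is the head noun "painting", at word 6.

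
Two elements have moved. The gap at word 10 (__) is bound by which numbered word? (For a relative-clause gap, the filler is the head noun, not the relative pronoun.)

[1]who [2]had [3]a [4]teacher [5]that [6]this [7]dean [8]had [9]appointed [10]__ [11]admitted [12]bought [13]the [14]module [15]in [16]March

The marked gap is inside the relative clause, the direct object of "appointed".
Its filler is the head noun "teacher" (via "that"), at word 4.
(The other dependency links word 1 to a gap after word 11.)

4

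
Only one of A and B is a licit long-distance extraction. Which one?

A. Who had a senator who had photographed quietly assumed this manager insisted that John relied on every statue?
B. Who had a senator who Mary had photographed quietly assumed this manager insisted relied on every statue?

In A, the wh-phrase is extracted from inside a complex-NP island (relative clause) (introduced by "who"), which blocks movement.
In B, the extraction path crosses only that-complement boundaries, which are transparent.
So B is grammatical.

B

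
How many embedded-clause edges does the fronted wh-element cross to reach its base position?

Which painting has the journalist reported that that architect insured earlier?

1

"which painting" is extracted from the object of "insured".
Boundaries crossed, outermost first: [that] — 1 in total.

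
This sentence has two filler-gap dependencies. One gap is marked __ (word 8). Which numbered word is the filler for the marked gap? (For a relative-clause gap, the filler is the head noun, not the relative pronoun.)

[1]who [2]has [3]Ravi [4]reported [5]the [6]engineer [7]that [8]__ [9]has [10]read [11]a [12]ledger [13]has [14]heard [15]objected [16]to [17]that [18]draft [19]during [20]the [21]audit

The marked gap is inside the relative clause, the subject of "read".
Its filler is the head noun "engineer" (via "that"), at word 6.
(The other dependency links word 1 to a gap after word 14.)

6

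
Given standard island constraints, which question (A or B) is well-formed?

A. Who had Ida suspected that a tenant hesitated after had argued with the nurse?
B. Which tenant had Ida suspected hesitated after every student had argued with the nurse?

In A, the wh-phrase is extracted from inside an adjunct island (introduced by "after"), which blocks movement.
In B, the extraction path crosses only that-complement boundaries, which are transparent.
So B is grammatical.

B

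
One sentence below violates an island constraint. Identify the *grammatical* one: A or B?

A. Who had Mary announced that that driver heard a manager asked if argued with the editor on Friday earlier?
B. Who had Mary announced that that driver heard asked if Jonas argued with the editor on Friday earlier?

In A, the wh-phrase is extracted from inside a wh-island (introduced by "if"), which blocks movement.
In B, the extraction path crosses only that-complement boundaries, which are transparent.
So B is grammatical.

B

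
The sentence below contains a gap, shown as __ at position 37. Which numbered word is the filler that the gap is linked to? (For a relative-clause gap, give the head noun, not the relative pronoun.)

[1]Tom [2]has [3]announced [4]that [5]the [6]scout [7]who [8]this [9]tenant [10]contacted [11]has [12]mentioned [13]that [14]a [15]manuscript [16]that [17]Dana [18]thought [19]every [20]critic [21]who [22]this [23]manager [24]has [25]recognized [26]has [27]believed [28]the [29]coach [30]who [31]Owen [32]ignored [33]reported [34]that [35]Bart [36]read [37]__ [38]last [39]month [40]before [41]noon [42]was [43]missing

The gap at 37 is the object of "read", inside a relative clause.
The relative pronoun is "that" (word 16); it is bound by the head noun immediately before it.
Its filler is the head noun "manuscript", at word 15.

15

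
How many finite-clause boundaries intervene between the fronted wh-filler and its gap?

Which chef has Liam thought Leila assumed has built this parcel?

"which chef" is extracted from the subject of "built".
Boundaries crossed, outermost first: [Ø], [Ø] — 2 in total.

2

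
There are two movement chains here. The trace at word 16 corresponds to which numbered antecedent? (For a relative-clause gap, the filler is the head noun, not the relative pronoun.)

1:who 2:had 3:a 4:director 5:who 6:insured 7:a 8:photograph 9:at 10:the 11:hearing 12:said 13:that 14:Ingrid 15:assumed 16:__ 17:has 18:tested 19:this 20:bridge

1

The marked gap is the subject of "tested".
Its filler is the fronted wh-phrase "who", at word 1.
(The other dependency links word 4 to a gap after word 5.)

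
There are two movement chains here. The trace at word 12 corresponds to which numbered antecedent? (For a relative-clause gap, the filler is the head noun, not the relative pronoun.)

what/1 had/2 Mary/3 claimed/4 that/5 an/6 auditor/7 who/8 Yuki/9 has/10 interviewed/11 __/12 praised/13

7

The marked gap is inside the relative clause, the direct object of "interviewed".
Its filler is the head noun "auditor" (via "who"), at word 7.
(The other dependency links word 1 to a gap after word 13.)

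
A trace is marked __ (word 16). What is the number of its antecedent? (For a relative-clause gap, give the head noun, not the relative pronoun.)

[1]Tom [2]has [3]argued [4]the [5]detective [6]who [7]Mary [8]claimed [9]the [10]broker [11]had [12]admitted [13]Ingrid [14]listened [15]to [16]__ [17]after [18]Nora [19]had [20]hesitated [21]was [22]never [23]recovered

5

The gap at 16 is the prepositional object of "listened", inside a relative clause.
The relative pronoun is "who" (word 6); it is bound by the head noun immediately before it.
Its filler is the head noun "detective", at word 5.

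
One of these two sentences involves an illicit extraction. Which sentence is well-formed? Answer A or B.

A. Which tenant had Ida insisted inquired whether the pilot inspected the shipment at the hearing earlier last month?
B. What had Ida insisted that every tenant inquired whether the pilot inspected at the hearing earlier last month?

In B, the wh-phrase is extracted from inside a wh-island (introduced by "whether"), which blocks movement.
In A, the extraction path crosses only that-complement boundaries, which are transparent.
So A is grammatical.

A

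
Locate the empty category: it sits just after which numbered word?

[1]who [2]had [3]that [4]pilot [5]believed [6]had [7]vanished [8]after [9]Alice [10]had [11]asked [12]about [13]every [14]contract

5

The displaced element is "who" (word 1).
It is linked across 1 clause boundary (Ø).
It functions as the subject of "vanished", so the gap sits immediately after word 5 ("believed").
Base order: That pilot had believed who had vanished after Alice had asked about every contract.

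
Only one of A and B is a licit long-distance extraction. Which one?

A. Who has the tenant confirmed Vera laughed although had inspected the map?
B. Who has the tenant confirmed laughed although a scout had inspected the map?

B

In A, the wh-phrase is extracted from inside an adjunct island (introduced by "although"), which blocks movement.
In B, the extraction path crosses only that-complement boundaries, which are transparent.
So B is grammatical.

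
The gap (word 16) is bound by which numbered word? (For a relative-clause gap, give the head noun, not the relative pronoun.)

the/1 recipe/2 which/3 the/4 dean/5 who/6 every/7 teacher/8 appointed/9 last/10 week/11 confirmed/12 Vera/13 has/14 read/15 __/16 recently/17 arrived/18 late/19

2

The gap at 16 is the object of "read", inside a relative clause.
The relative pronoun is "which" (word 3); it is bound by the head noun immediately before it.
Its filler is the head noun "recipe", at word 2.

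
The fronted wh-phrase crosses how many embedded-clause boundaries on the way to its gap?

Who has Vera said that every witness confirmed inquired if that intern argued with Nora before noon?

2

"who" is extracted from the subject of "inquired".
Boundaries crossed, outermost first: [that], [Ø] — 2 in total.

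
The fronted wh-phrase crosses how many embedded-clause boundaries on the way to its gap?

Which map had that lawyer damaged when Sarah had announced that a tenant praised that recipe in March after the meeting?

"which map" originates inside the matrix clause — no clause boundary is crossed.

0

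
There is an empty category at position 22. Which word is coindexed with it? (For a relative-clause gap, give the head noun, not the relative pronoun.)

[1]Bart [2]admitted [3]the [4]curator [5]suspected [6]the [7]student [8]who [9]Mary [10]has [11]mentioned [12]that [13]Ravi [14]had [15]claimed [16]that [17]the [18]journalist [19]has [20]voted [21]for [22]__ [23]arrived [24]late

7

The gap at 22 is the prepositional object of "voted", inside a relative clause.
The relative pronoun is "who" (word 8); it is bound by the head noun immediately before it.
Its filler is the head noun "student", at word 7.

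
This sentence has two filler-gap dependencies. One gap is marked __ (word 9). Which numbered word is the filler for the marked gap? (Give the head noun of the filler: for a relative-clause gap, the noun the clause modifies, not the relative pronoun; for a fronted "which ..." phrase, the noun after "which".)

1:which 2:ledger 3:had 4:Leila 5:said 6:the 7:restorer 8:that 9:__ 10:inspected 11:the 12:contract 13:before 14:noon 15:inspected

The marked gap is inside the relative clause, the subject of "inspected".
Its filler is the head noun "restorer" (via "that"), at word 7.
(The other dependency links word 2 to a gap after word 15.)

7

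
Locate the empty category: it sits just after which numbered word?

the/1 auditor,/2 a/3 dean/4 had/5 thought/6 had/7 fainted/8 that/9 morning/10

6

The displaced element is "the auditor" (word 2).
It is linked across 1 clause boundary (Ø).
It functions as the subject of "fainted", so the gap sits immediately after word 6 ("thought").
Base order: A dean had thought the auditor had fainted that morning.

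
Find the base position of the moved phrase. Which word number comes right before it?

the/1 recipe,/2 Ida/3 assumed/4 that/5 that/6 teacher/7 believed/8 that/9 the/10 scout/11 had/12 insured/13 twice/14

13

The displaced element is "the recipe" (word 2).
It is linked across 2 clause boundaries (that → that).
It functions as the direct object of "insured", so the gap sits immediately after word 13 ("insured").
Base order: Ida assumed that that teacher believed that the scout had insured the recipe twice.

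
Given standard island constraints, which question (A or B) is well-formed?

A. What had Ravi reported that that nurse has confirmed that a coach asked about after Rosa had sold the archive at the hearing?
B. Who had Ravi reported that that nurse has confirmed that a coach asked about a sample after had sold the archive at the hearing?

In B, the wh-phrase is extracted from inside an adjunct island (introduced by "after"), which blocks movement.
In A, the extraction path crosses only that-complement boundaries, which are transparent.
So A is grammatical.

A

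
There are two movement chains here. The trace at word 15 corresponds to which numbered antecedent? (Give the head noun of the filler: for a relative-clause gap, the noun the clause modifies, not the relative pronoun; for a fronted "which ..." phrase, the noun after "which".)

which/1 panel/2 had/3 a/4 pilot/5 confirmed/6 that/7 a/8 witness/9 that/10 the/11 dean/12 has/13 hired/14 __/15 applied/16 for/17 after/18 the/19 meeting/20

The marked gap is inside the relative clause, the direct object of "hired".
Its filler is the head noun "witness" (via "that"), at word 9.
(The other dependency links word 2 to a gap after word 17.)

9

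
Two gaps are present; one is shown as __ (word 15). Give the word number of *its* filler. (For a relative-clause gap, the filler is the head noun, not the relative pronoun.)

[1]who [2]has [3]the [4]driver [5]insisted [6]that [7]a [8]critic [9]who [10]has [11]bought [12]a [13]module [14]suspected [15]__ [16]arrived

The marked gap is the subject of "arrived".
Its filler is the fronted wh-phrase "who", at word 1.
(The other dependency links word 8 to a gap after word 9.)

1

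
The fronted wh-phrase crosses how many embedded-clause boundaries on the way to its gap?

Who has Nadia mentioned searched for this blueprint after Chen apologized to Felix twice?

"who" is extracted from the subject of "searched".
Boundaries crossed, outermost first: [Ø] — 1 in total.

1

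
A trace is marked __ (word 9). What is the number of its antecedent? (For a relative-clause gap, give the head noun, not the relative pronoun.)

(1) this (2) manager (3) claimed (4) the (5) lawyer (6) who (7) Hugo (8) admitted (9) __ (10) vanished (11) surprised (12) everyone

The gap at 9 is the subject of "vanished", inside a relative clause.
The relative pronoun is "who" (word 6); it is bound by the head noun immediately before it.
Its filler is the head noun "lawyer", at word 5.

5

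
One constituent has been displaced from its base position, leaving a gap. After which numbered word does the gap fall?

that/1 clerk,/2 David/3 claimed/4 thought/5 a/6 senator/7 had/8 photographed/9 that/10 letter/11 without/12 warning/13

The displaced element is "that clerk" (word 2).
It is linked across 1 clause boundary (Ø).
It functions as the subject of "thought", so the gap sits immediately after word 4 ("claimed").
Base order: David claimed that that clerk thought a senator had photographed that letter without warning.

4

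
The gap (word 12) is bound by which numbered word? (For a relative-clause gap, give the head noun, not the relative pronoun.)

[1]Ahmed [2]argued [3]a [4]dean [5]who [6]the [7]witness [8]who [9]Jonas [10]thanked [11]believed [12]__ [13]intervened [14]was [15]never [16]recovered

4

The gap at 12 is the subject of "intervened", inside a relative clause.
The relative pronoun is "who" (word 5); it is bound by the head noun immediately before it.
Its filler is the head noun "dean", at word 4.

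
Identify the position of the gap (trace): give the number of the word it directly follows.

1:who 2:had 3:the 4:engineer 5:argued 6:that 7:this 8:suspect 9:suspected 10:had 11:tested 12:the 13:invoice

9

The displaced element is "who" (word 1).
It is linked across 2 clause boundaries (that → Ø).
It functions as the subject of "tested", so the gap sits immediately after word 9 ("suspected").
Base order: The engineer had argued that this suspect suspected that who had tested the invoice.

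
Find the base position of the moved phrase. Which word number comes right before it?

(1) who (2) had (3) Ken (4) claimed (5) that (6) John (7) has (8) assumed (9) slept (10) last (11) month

The displaced element is "who" (word 1).
It is linked across 2 clause boundaries (that → Ø).
It functions as the subject of "slept", so the gap sits immediately after word 8 ("assumed").
Base order: Ken had claimed that John has assumed that who slept last month.

8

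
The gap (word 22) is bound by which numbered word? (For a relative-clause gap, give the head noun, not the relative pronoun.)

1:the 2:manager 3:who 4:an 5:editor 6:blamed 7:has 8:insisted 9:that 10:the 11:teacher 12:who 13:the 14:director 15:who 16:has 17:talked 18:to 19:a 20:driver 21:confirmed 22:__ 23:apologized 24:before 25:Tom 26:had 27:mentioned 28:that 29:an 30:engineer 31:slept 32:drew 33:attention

The gap at 22 is the subject of "apologized", inside a relative clause.
The relative pronoun is "who" (word 12); it is bound by the head noun immediately before it.
Its filler is the head noun "teacher", at word 11.

11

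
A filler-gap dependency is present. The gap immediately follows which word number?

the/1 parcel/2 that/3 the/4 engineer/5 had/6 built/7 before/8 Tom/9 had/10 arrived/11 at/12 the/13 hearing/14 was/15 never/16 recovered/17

7

The displaced element is "the parcel" (word 2).
It functions as the direct object of "built", so the gap sits immediately after word 7 ("built").
Base order: The engineer had built the parcel before Tom had arrived at the hearing.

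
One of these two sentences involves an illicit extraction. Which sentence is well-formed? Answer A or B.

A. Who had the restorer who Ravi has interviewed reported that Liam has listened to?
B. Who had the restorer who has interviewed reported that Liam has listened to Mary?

In B, the wh-phrase is extracted from inside a complex-NP island (relative clause) (introduced by "who"), which blocks movement.
In A, the extraction path crosses only that-complement boundaries, which are transparent.
So A is grammatical.

A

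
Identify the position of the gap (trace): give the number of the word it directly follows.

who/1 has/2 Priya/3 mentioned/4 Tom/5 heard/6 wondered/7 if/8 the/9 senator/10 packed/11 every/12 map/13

6

The displaced element is "who" (word 1).
It is linked across 2 clause boundaries (Ø → Ø).
It functions as the subject of "wondered", so the gap sits immediately after word 6 ("heard").
Base order: Priya has mentioned Tom heard that who wondered if the senator packed every map.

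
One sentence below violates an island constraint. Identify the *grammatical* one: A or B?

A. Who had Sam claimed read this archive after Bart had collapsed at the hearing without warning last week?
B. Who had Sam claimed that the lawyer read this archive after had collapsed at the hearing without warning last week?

A

In B, the wh-phrase is extracted from inside an adjunct island (introduced by "after"), which blocks movement.
In A, the extraction path crosses only that-complement boundaries, which are transparent.
So A is grammatical.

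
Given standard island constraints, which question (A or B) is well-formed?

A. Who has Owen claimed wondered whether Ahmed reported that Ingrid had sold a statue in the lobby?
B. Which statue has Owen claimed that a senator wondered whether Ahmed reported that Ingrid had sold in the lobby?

A

In B, the wh-phrase is extracted from inside a wh-island (introduced by "whether"), which blocks movement.
In A, the extraction path crosses only that-complement boundaries, which are transparent.
So A is grammatical.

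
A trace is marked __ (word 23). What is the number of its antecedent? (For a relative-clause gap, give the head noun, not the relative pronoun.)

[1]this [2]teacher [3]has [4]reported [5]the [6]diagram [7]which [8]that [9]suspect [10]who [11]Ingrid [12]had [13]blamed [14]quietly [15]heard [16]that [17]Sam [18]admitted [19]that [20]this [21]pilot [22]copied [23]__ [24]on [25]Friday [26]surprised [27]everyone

6

The gap at 23 is the object of "copied", inside a relative clause.
The relative pronoun is "which" (word 7); it is bound by the head noun immediately before it.
Its filler is the head noun "diagram", at word 6.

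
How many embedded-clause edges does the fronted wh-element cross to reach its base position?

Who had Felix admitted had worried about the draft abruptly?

"who" is extracted from the subject of "worried".
Boundaries crossed, outermost first: [Ø] — 1 in total.

1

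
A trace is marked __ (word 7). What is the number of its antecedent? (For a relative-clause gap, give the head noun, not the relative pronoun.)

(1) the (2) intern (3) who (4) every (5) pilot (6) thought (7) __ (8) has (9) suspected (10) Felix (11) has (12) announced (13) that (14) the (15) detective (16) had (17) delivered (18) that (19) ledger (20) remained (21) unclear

2

The gap at 7 is the subject of "suspected", inside a relative clause.
The relative pronoun is "who" (word 3); it is bound by the head noun immediately before it.
Its filler is the head noun "intern", at word 2.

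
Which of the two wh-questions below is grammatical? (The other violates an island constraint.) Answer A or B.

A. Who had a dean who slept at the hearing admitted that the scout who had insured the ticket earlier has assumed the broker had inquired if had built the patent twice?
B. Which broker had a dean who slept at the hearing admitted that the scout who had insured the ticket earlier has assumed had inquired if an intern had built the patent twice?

B

In A, the wh-phrase is extracted from inside a wh-island (introduced by "if"), which blocks movement.
In B, the extraction path crosses only that-complement boundaries, which are transparent.
So B is grammatical.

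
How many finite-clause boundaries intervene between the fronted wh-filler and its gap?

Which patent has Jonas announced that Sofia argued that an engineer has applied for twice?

2

"which patent" is extracted from the PP object of "applied".
Boundaries crossed, outermost first: [that], [that] — 2 in total.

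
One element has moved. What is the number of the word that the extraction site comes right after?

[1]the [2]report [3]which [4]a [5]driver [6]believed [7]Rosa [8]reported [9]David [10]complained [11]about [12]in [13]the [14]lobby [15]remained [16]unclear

11

The displaced element is "the report" (word 2).
It is linked across 2 clause boundaries (Ø → Ø).
It functions as the object of the preposition "about" of "complained", so the gap sits immediately after word 11 ("about").
Base order: A driver believed Rosa reported David complained about the report in the lobby.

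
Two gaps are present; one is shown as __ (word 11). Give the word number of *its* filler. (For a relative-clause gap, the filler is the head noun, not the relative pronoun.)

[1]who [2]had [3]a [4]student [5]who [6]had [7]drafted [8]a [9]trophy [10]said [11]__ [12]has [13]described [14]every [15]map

1

The marked gap is the subject of "described".
Its filler is the fronted wh-phrase "who", at word 1.
(The other dependency links word 4 to a gap after word 5.)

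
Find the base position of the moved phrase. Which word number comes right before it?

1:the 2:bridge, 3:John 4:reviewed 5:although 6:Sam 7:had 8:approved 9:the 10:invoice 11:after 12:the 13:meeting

The displaced element is "the bridge" (word 2).
It functions as the direct object of "reviewed", so the gap sits immediately after word 4 ("reviewed").
Base order: John reviewed the bridge although Sam had approved the invoice after the meeting.

4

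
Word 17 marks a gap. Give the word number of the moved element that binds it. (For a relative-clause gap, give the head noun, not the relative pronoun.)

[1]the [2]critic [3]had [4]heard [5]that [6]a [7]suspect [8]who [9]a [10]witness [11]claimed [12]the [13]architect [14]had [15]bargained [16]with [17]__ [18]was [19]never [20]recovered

7

The gap at 17 is the prepositional object of "bargained", inside a relative clause.
The relative pronoun is "who" (word 8); it is bound by the head noun immediately before it.
Its filler is the head noun "suspect", at word 7.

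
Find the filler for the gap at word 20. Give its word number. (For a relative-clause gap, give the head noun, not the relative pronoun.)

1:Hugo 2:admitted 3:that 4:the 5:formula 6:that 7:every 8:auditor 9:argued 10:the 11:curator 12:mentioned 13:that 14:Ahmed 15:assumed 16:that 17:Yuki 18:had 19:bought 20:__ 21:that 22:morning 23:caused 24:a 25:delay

5

The gap at 20 is the object of "bought", inside a relative clause.
The relative pronoun is "that" (word 6); it is bound by the head noun immediately before it.
Its filler is the head noun "formula", at word 5.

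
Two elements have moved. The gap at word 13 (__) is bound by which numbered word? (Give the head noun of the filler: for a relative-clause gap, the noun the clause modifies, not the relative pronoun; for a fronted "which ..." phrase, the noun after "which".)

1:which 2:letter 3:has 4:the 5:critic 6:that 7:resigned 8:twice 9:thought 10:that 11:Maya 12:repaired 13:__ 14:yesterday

The marked gap is the direct object of "repaired".
Its filler is the fronted wh-phrase "which letter", at word 2.
(The other dependency links word 5 to a gap after word 6.)

2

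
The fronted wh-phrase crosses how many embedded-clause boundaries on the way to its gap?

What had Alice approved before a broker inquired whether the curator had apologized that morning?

0

"what" originates inside the matrix clause — no clause boundary is crossed.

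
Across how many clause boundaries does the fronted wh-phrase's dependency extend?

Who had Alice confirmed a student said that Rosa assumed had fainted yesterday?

"who" is extracted from the subject of "fainted".
Boundaries crossed, outermost first: [Ø], [that], [Ø] — 3 in total.

3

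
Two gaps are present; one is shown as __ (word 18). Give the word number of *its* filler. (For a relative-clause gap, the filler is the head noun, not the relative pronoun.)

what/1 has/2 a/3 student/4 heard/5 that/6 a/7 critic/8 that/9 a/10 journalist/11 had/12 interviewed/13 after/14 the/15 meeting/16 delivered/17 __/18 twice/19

1

The marked gap is the direct object of "delivered".
Its filler is the fronted wh-phrase "what", at word 1.
(The other dependency links word 8 to a gap after word 13.)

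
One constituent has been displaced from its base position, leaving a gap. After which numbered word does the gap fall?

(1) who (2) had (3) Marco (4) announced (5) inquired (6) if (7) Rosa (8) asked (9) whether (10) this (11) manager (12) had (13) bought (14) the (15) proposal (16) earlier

4

The displaced element is "who" (word 1).
It is linked across 1 clause boundary (Ø).
It functions as the subject of "inquired", so the gap sits immediately after word 4 ("announced").
Base order: Marco had announced who inquired if Rosa asked whether this manager had bought the proposal earlier.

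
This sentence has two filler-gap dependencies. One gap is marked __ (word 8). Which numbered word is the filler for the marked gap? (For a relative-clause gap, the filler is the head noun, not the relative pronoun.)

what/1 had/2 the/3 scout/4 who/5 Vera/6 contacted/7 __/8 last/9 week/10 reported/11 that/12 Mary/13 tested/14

The marked gap is inside the relative clause, the direct object of "contacted".
Its filler is the head noun "scout" (via "who"), at word 4.
(The other dependency links word 1 to a gap after word 14.)

4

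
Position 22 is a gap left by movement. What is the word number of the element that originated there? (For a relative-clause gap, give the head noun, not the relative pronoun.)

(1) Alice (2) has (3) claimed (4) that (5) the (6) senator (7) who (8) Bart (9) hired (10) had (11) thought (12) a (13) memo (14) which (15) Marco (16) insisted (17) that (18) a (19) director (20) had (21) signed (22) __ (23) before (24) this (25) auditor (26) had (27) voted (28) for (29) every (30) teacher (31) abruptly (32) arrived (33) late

The gap at 22 is the object of "signed", inside a relative clause.
The relative pronoun is "which" (word 14); it is bound by the head noun immediately before it.
Its filler is the head noun "memo", at word 13.

13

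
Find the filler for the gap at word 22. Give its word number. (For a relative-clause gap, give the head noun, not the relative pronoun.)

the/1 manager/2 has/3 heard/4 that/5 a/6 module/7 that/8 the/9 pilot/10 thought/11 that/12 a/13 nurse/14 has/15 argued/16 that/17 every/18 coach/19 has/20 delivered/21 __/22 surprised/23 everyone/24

7

The gap at 22 is the object of "delivered", inside a relative clause.
The relative pronoun is "that" (word 8); it is bound by the head noun immediately before it.
Its filler is the head noun "module", at word 7.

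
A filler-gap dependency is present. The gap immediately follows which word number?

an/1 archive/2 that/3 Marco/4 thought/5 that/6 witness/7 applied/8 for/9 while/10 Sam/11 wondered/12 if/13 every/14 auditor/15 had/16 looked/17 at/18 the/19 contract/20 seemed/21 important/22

The displaced element is "an archive" (word 2).
It is linked across 1 clause boundary (Ø).
It functions as the object of the preposition "for" of "applied", so the gap sits immediately after word 9 ("for").
Base order: Marco thought that witness applied for an archive while Sam wondered if every auditor had looked at the contract.

9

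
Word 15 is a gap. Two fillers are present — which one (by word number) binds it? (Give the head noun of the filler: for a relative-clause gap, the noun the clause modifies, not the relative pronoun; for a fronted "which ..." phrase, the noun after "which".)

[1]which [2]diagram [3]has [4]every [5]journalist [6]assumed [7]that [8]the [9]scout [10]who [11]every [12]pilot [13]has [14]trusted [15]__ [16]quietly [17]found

9

The marked gap is inside the relative clause, the direct object of "trusted".
Its filler is the head noun "scout" (via "who"), at word 9.
(The other dependency links word 2 to a gap after word 17.)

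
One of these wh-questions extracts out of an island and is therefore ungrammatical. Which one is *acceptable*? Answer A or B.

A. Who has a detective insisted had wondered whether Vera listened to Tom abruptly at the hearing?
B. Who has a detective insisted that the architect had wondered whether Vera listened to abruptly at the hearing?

In B, the wh-phrase is extracted from inside a wh-island (introduced by "whether"), which blocks movement.
In A, the extraction path crosses only that-complement boundaries, which are transparent.
So A is grammatical.

A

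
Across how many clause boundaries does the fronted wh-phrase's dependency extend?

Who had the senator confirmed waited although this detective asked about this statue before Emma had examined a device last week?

1

"who" is extracted from the subject of "waited".
Boundaries crossed, outermost first: [Ø] — 1 in total.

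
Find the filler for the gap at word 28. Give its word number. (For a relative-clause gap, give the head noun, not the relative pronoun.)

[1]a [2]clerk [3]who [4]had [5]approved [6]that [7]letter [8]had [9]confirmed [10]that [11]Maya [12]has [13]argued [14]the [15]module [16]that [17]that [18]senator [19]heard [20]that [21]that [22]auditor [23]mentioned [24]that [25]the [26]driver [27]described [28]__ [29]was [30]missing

The gap at 28 is the object of "described", inside a relative clause.
The relative pronoun is "that" (word 16); it is bound by the head noun immediately before it.
Its filler is the head noun "module", at word 15.

15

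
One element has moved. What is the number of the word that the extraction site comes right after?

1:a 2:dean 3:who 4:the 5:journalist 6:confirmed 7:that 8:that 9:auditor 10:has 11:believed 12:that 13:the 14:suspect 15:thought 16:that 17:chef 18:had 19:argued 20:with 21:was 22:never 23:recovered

The displaced element is "a dean" (word 2).
It is linked across 3 clause boundaries (that → that → Ø).
It functions as the object of the preposition "with" of "argued", so the gap sits immediately after word 20 ("with").
Base order: The journalist confirmed that that auditor has believed that the suspect thought that chef had argued with a dean.

20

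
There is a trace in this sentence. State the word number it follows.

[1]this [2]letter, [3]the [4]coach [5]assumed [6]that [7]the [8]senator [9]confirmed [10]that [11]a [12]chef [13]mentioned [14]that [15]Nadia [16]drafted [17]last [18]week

The displaced element is "this letter" (word 2).
It is linked across 3 clause boundaries (that → that → that).
It functions as the direct object of "drafted", so the gap sits immediately after word 16 ("drafted").
Base order: The coach assumed that the senator confirmed that a chef mentioned that Nadia drafted this letter last week.

16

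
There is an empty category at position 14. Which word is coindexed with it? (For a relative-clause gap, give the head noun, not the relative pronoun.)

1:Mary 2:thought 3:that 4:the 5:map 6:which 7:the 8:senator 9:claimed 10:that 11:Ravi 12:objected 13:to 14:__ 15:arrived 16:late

The gap at 14 is the prepositional object of "objected", inside a relative clause.
The relative pronoun is "which" (word 6); it is bound by the head noun immediately before it.
Its filler is the head noun "map", at word 5.

5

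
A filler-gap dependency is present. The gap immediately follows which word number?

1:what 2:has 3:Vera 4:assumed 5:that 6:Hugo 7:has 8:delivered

The displaced element is "what" (word 1).
It is linked across 1 clause boundary (that).
It functions as the direct object of "delivered", so the gap sits immediately after word 8 ("delivered").
Base order: Vera has assumed that Hugo has delivered what.

8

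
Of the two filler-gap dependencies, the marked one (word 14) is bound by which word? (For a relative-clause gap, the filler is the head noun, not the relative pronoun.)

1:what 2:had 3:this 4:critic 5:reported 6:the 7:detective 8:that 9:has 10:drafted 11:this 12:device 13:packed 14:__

1

The marked gap is the direct object of "packed".
Its filler is the fronted wh-phrase "what", at word 1.
(The other dependency links word 7 to a gap after word 8.)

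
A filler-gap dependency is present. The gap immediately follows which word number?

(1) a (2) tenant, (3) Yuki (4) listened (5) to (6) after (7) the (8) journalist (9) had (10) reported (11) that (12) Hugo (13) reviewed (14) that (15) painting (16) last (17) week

5

The displaced element is "a tenant" (word 2).
It functions as the object of the preposition "to" of "listened", so the gap sits immediately after word 5 ("to").
Base order: Yuki listened to a tenant after the journalist had reported that Hugo reviewed that painting last week.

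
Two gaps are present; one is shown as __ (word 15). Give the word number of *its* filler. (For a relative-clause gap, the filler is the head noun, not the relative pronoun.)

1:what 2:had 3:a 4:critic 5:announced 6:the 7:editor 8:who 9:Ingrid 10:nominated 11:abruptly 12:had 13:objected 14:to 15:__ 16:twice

1

The marked gap is the object of the preposition "to" of "objected".
Its filler is the fronted wh-phrase "what", at word 1.
(The other dependency links word 7 to a gap after word 10.)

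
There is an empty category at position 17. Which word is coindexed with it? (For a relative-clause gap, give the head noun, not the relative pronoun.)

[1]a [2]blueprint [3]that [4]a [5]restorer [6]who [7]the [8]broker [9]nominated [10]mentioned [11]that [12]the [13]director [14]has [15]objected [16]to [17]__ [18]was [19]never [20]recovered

The gap at 17 is the prepositional object of "objected", inside a relative clause.
The relative pronoun is "that" (word 3); it is bound by the head noun immediately before it.
Its filler is the head noun "blueprint", at word 2.

2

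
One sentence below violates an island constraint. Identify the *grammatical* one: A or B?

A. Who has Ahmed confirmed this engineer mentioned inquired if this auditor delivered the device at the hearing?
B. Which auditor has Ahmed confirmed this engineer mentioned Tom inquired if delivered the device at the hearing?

In B, the wh-phrase is extracted from inside a wh-island (introduced by "if"), which blocks movement.
In A, the extraction path crosses only that-complement boundaries, which are transparent.
So A is grammatical.

A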